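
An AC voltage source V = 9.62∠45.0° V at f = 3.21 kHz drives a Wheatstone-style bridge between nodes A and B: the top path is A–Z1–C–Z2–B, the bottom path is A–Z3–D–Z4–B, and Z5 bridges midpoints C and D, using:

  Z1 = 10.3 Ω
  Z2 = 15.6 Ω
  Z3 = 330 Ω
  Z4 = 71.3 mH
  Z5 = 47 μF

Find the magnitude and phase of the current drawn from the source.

Step 1 — Angular frequency: ω = 2π·f = 2π·3210 = 2.017e+04 rad/s.
Step 2 — Component impedances:
  Z1: Z = R = 10.3 Ω
  Z2: Z = R = 15.6 Ω
  Z3: Z = R = 330 Ω
  Z4: Z = jωL = j·2.017e+04·0.0713 = 0 + j1438 Ω
  Z5: Z = 1/(jωC) = -j/(ω·C) = 0 - j1.055 Ω
Step 3 — Bridge requires nodal analysis (the Z5 bridge couples midpoints C and D, so the two paths cannot be reduced to a simple series/parallel combination). Setting node B to ground and injecting 1 A at node A, the 3-node admittance system at A, C, D solves to V_A = Z_AB = 25.59 + j0.1684 Ω = 25.59∠0.4° Ω.
Step 4 — Source phasor: V = 9.62∠45.0° V = 6.802 + j6.802 V.
Step 5 — Ohm's law: I = V / Z_total = (6.802 + j6.802) / (25.59 + j0.1684) = 0.2676 + j0.2641 A.
Step 6 — Convert to polar: |I| = 0.376 A, ∠I = 44.6°.

I = 0.376∠44.6° A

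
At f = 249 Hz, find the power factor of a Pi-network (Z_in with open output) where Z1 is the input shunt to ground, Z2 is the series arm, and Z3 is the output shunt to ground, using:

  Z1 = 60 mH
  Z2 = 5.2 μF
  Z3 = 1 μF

Step 1 — Angular frequency: ω = 2π·f = 2π·249 = 1565 rad/s.
Step 2 — Component impedances:
  Z1: Z = jωL = j·1565·0.06 = 0 + j93.87 Ω
  Z2: Z = 1/(jωC) = -j/(ω·C) = 0 - j122.9 Ω
  Z3: Z = 1/(jωC) = -j/(ω·C) = 0 - j639.2 Ω
Step 3 — With open output, the series arm Z2 and the output shunt Z3 appear in series to ground: Z2 + Z3 = 0 - j762.1 Ω.
Step 4 — Parallel with input shunt Z1: Z_in = Z1 || (Z2 + Z3) = 0 + j107.1 Ω = 107.1∠90.0° Ω.
Step 5 — Power factor: PF = cos(φ) = Re(Z)/|Z| = -0/107.1 = -0.
Step 6 — Type: Im(Z) = 107.1 ⇒ lagging (phase φ = 90.0°).

PF = -0 (lagging, φ = 90.0°)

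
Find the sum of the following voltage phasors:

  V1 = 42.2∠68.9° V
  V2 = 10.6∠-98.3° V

Step 1 — Convert each phasor to rectangular form:
  V1 = 42.2·(cos(68.9°) + j·sin(68.9°)) = 15.19 + j39.37 V
  V2 = 10.6·(cos(-98.3°) + j·sin(-98.3°)) = -1.53 - j10.49 V
Step 2 — Sum components: V_total = 13.66 + j28.88 V.
Step 3 — Convert to polar: |V_total| = 31.95 V, ∠V_total = 64.7°.

V_total = 31.95∠64.7° V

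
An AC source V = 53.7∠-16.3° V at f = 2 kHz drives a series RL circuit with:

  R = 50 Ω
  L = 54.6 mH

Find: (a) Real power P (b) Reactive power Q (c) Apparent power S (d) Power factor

Step 1 — Angular frequency: ω = 2π·f = 2π·2000 = 1.257e+04 rad/s.
Step 2 — Component impedances:
  R: Z = R = 50 Ω
  L: Z = jωL = j·1.257e+04·0.0546 = 0 + j686.1 Ω
Step 3 — Series combination: Z_total = R + L = 50 + j686.1 Ω = 687.9∠85.8° Ω.
Step 4 — Source phasor: V = 53.7∠-16.3° V = 51.54 - j15.07 V.
Step 5 — Current: I = V / Z = -0.01641 - j0.07632 A = 0.07806∠-102.1° A.
Step 6 — Complex power: S = V·I* = 0.3047 + j4.181 VA.
Step 7 — Real power: P = Re(S) = 0.3047 W.
Step 8 — Reactive power: Q = Im(S) = 4.181 VAR.
Step 9 — Apparent power: |S| = 4.192 VA.
Step 10 — Power factor: PF = P/|S| = 0.07268 (lagging).

(a) P = 0.3047 W  (b) Q = 4.181 VAR  (c) S = 4.192 VA  (d) PF = 0.07268 (lagging)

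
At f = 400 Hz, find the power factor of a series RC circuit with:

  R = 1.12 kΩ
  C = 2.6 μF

Step 1 — Angular frequency: ω = 2π·f = 2π·400 = 2513 rad/s.
Step 2 — Component impedances:
  R: Z = R = 1120 Ω
  C: Z = 1/(jωC) = -j/(ω·C) = 0 - j153 Ω
Step 3 — Series combination: Z_total = R + C = 1120 - j153 Ω = 1130∠-7.8° Ω.
Step 4 — Power factor: PF = cos(φ) = Re(Z)/|Z| = 1120/1130.4 = 0.9908.
Step 5 — Type: Im(Z) = -153 ⇒ leading (phase φ = -7.8°).

PF = 0.9908 (leading, φ = -7.8°)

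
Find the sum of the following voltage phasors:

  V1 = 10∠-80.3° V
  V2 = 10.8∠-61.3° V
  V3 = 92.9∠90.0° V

Step 1 — Convert each phasor to rectangular form:
  V1 = 10·(cos(-80.3°) + j·sin(-80.3°)) = 1.685 - j9.857 V
  V2 = 10.8·(cos(-61.3°) + j·sin(-61.3°)) = 5.186 - j9.473 V
  V3 = 92.9·(cos(90.0°) + j·sin(90.0°)) = 0 + j92.9 V
Step 2 — Sum components: V_total = 6.871 + j73.57 V.
Step 3 — Convert to polar: |V_total| = 73.89 V, ∠V_total = 84.7°.

V_total = 73.89∠84.7° V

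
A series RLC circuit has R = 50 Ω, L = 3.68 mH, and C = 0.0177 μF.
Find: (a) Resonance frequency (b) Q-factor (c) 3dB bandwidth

Step 1 — Resonance condition Im(Z)=0 gives ω₀ = 1/√(LC).
Step 2 — ω₀ = 1/√(0.00368·1.77e-08) = 1.239e+05 rad/s.
Step 3 — f₀ = ω₀/(2π) = 1.972e+04 Hz.
Step 4 — Series Q: Q = ω₀L/R = 1.239e+05·0.00368/50 = 9.119.
Step 5 — 3dB bandwidth: Δω = ω₀/Q = 1.359e+04 rad/s; BW = Δω/(2π) = 2162 Hz.

(a) f₀ = 1.972e+04 Hz  (b) Q = 9.119  (c) BW = 2162 Hz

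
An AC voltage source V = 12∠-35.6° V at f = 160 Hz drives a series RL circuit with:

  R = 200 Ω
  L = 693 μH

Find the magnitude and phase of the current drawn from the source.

Step 1 — Angular frequency: ω = 2π·f = 2π·160 = 1005 rad/s.
Step 2 — Component impedances:
  R: Z = R = 200 Ω
  L: Z = jωL = j·1005·0.000693 = 0 + j0.6967 Ω
Step 3 — Series combination: Z_total = R + L = 200 + j0.6967 Ω = 200∠0.2° Ω.
Step 4 — Source phasor: V = 12∠-35.6° V = 9.757 - j6.985 V.
Step 5 — Ohm's law: I = V / Z_total = (9.757 - j6.985) / (200 + j0.6967) = 0.04866 - j0.0351 A.
Step 6 — Convert to polar: |I| = 0.06 A, ∠I = -35.8°.

I = 0.06∠-35.8° A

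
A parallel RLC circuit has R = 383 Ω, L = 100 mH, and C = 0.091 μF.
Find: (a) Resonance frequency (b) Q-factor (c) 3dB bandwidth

Step 1 — Resonance: ω₀ = 1/√(LC) = 1/√(0.1·9.1e-08) = 1.048e+04 rad/s.
Step 2 — f₀ = ω₀/(2π) = 1668 Hz.
Step 3 — Parallel Q: Q = R/(ω₀L) = 383/(1.048e+04·0.1) = 0.3654.
Step 4 — Bandwidth: Δω = ω₀/Q = 2.869e+04 rad/s; BW = Δω/(2π) = 4566 Hz.

(a) f₀ = 1668 Hz  (b) Q = 0.3654  (c) BW = 4566 Hz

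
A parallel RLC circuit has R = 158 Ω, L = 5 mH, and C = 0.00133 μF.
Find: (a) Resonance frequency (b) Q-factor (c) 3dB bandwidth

Step 1 — Resonance: ω₀ = 1/√(LC) = 1/√(0.005·1.33e-09) = 3.878e+05 rad/s.
Step 2 — f₀ = ω₀/(2π) = 6.172e+04 Hz.
Step 3 — Parallel Q: Q = R/(ω₀L) = 158/(3.878e+05·0.005) = 0.08149.
Step 4 — Bandwidth: Δω = ω₀/Q = 4.759e+06 rad/s; BW = Δω/(2π) = 7.574e+05 Hz.

(a) f₀ = 6.172e+04 Hz  (b) Q = 0.08149  (c) BW = 7.574e+05 Hz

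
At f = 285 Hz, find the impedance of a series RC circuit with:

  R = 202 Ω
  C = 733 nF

Step 1 — Angular frequency: ω = 2π·f = 2π·285 = 1791 rad/s.
Step 2 — Component impedances:
  R: Z = R = 202 Ω
  C: Z = 1/(jωC) = -j/(ω·C) = 0 - j761.9 Ω
Step 3 — Series combination: Z_total = R + C = 202 - j761.9 Ω = 788.2∠-75.2° Ω.

Z = 202 - j761.9 Ω = 788.2∠-75.2° Ω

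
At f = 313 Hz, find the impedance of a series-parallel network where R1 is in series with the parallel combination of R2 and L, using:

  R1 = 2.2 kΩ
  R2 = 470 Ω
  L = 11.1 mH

Step 1 — Angular frequency: ω = 2π·f = 2π·313 = 1967 rad/s.
Step 2 — Component impedances:
  R1: Z = R = 2200 Ω
  R2: Z = R = 470 Ω
  L: Z = jωL = j·1967·0.0111 = 0 + j21.83 Ω
Step 3 — Parallel branch: R2 || L = 1/(1/R2 + 1/L) = 1.012 + j21.78 Ω.
Step 4 — Series with R1: Z_total = R1 + (R2 || L) = 2201 + j21.78 Ω = 2201∠0.6° Ω.

Z = 2201 + j21.78 Ω = 2201∠0.6° Ω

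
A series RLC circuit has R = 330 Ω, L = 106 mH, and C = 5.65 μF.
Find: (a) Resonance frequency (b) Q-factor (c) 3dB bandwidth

Step 1 — Resonance: ω₀ = 1/√(LC) = 1/√(0.106·5.65e-06) = 1292 rad/s.
Step 2 — f₀ = ω₀/(2π) = 205.7 Hz.
Step 3 — Series Q: Q = ω₀L/R = 1292·0.106/330 = 0.4151.
Step 4 — Bandwidth: Δω = ω₀/Q = 3113 rad/s; BW = Δω/(2π) = 495.5 Hz.

(a) f₀ = 205.7 Hz  (b) Q = 0.4151  (c) BW = 495.5 Hz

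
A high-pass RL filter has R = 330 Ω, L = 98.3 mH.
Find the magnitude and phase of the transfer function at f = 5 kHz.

Step 1 — Angular frequency: ω = 2π·5000 = 3.142e+04 rad/s.
Step 2 — Transfer function: H(jω) = jωL/(R + jωL).
Step 3 — Numerator jωL = j·3088; denominator R + jωL = 330 + j3088.
Step 4 — H = 0.9887 + j0.1057.
Step 5 — Magnitude: |H| = 0.9943 (-0.0 dB); phase: φ = 6.1°.

|H| = 0.9943 (-0.0 dB), φ = 6.1°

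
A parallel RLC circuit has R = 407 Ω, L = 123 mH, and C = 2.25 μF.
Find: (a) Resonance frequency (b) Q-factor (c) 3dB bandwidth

Step 1 — Resonance: ω₀ = 1/√(LC) = 1/√(0.123·2.25e-06) = 1901 rad/s.
Step 2 — f₀ = ω₀/(2π) = 302.5 Hz.
Step 3 — Parallel Q: Q = R/(ω₀L) = 407/(1901·0.123) = 1.741.
Step 4 — Bandwidth: Δω = ω₀/Q = 1092 rad/s; BW = Δω/(2π) = 173.8 Hz.

(a) f₀ = 302.5 Hz  (b) Q = 1.741  (c) BW = 173.8 Hz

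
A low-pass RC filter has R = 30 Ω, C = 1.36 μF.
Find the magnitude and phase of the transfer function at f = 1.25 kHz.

Step 1 — Angular frequency: ω = 2π·1250 = 7854 rad/s.
Step 2 — Transfer function: H(jω) = 1/(1 + jωRC).
Step 3 — Denominator: 1 + jωRC = 1 + j·7854·30·1.36e-06 = 1 + j0.3204.
Step 4 — H = 0.9069 - j0.2906.
Step 5 — Magnitude: |H| = 0.9523 (-0.4 dB); phase: φ = -17.8°.

|H| = 0.9523 (-0.4 dB), φ = -17.8°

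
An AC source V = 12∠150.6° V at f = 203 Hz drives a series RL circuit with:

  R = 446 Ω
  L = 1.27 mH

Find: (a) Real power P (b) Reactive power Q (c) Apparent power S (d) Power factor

Step 1 — Angular frequency: ω = 2π·f = 2π·203 = 1275 rad/s.
Step 2 — Component impedances:
  R: Z = R = 446 Ω
  L: Z = jωL = j·1275·0.00127 = 0 + j1.62 Ω
Step 3 — Series combination: Z_total = R + L = 446 + j1.62 Ω = 446∠0.2° Ω.
Step 4 — Source phasor: V = 12∠150.6° V = -10.45 + j5.891 V.
Step 5 — Current: I = V / Z = -0.02339 + j0.01329 A = 0.02691∠150.4° A.
Step 6 — Complex power: S = V·I* = 0.3229 + j0.001173 VA.
Step 7 — Real power: P = Re(S) = 0.3229 W.
Step 8 — Reactive power: Q = Im(S) = 0.001173 VAR.
Step 9 — Apparent power: |S| = 0.3229 VA.
Step 10 — Power factor: PF = P/|S| = 1 (lagging).

(a) P = 0.3229 W  (b) Q = 0.001173 VAR  (c) S = 0.3229 VA  (d) PF = 1 (lagging)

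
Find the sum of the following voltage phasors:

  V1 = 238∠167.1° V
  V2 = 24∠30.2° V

Step 1 — Convert each phasor to rectangular form:
  V1 = 238·(cos(167.1°) + j·sin(167.1°)) = -232 + j53.13 V
  V2 = 24·(cos(30.2°) + j·sin(30.2°)) = 20.74 + j12.07 V
Step 2 — Sum components: V_total = -211.3 + j65.21 V.
Step 3 — Convert to polar: |V_total| = 221.1 V, ∠V_total = 162.8°.

V_total = 221.1∠162.8° V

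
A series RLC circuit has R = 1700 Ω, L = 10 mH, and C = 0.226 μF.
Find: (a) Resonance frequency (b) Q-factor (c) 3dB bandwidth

Step 1 — Resonance: ω₀ = 1/√(LC) = 1/√(0.01·2.26e-07) = 2.104e+04 rad/s.
Step 2 — f₀ = ω₀/(2π) = 3348 Hz.
Step 3 — Series Q: Q = ω₀L/R = 2.104e+04·0.01/1700 = 0.1237.
Step 4 — Bandwidth: Δω = ω₀/Q = 1.7e+05 rad/s; BW = Δω/(2π) = 2.706e+04 Hz.

(a) f₀ = 3348 Hz  (b) Q = 0.1237  (c) BW = 2.706e+04 Hz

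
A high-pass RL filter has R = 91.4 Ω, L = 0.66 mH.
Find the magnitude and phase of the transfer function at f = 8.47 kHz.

Step 1 — Angular frequency: ω = 2π·8470 = 5.322e+04 rad/s.
Step 2 — Transfer function: H(jω) = jωL/(R + jωL).
Step 3 — Numerator jωL = j·35.12; denominator R + jωL = 91.4 + j35.12.
Step 4 — H = 0.1287 + j0.3348.
Step 5 — Magnitude: |H| = 0.3587 (-8.9 dB); phase: φ = 69.0°.

|H| = 0.3587 (-8.9 dB), φ = 69.0°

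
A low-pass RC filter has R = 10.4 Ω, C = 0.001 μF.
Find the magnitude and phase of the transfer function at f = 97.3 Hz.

Step 1 — Angular frequency: ω = 2π·97.3 = 611.4 rad/s.
Step 2 — Transfer function: H(jω) = 1/(1 + jωRC).
Step 3 — Denominator: 1 + jωRC = 1 + j·611.4·10.4·1e-09 = 1 + j6.358e-06.
Step 4 — H = 1 - j6.358e-06.
Step 5 — Magnitude: |H| = 1 (-0.0 dB); phase: φ = -0.0°.

|H| = 1 (-0.0 dB), φ = -0.0°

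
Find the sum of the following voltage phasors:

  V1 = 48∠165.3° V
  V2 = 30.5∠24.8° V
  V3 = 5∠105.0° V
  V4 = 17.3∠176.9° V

Step 1 — Convert each phasor to rectangular form:
  V1 = 48·(cos(165.3°) + j·sin(165.3°)) = -46.43 + j12.18 V
  V2 = 30.5·(cos(24.8°) + j·sin(24.8°)) = 27.69 + j12.79 V
  V3 = 5·(cos(105.0°) + j·sin(105.0°)) = -1.294 + j4.83 V
  V4 = 17.3·(cos(176.9°) + j·sin(176.9°)) = -17.27 + j0.9356 V
Step 2 — Sum components: V_total = -37.31 + j30.74 V.
Step 3 — Convert to polar: |V_total| = 48.34 V, ∠V_total = 140.5°.

V_total = 48.34∠140.5° V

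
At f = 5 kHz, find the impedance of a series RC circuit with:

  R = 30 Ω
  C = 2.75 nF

Step 1 — Angular frequency: ω = 2π·f = 2π·5000 = 3.142e+04 rad/s.
Step 2 — Component impedances:
  R: Z = R = 30 Ω
  C: Z = 1/(jωC) = -j/(ω·C) = 0 - j1.157e+04 Ω
Step 3 — Series combination: Z_total = R + C = 30 - j1.157e+04 Ω = 1.157e+04∠-89.9° Ω.

Z = 30 - j1.157e+04 Ω = 1.157e+04∠-89.9° Ω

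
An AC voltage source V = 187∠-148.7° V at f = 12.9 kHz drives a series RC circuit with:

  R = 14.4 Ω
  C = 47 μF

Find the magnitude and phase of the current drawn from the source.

Step 1 — Angular frequency: ω = 2π·f = 2π·1.29e+04 = 8.105e+04 rad/s.
Step 2 — Component impedances:
  R: Z = R = 14.4 Ω
  C: Z = 1/(jωC) = -j/(ω·C) = 0 - j0.2625 Ω
Step 3 — Series combination: Z_total = R + C = 14.4 - j0.2625 Ω = 14.4∠-1.0° Ω.
Step 4 — Source phasor: V = 187∠-148.7° V = -159.8 - j97.15 V.
Step 5 — Ohm's law: I = V / Z_total = (-159.8 - j97.15) / (14.4 - j0.2625) = -10.97 - j6.946 A.
Step 6 — Convert to polar: |I| = 12.98 A, ∠I = -147.7°.

I = 12.98∠-147.7° A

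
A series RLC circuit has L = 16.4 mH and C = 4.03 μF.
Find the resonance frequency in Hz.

Step 1 — Resonance condition Im(Z)=0 gives ω₀ = 1/√(LC).
Step 2 — ω₀ = 1/√(0.0164·4.03e-06) = 3890 rad/s.
Step 3 — f₀ = ω₀/(2π) = 619.1 Hz.

f₀ = 619.1 Hz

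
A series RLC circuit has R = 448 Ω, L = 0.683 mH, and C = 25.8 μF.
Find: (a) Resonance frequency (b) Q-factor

Step 1 — Resonance condition Im(Z)=0 gives ω₀ = 1/√(LC).
Step 2 — ω₀ = 1/√(0.000683·2.58e-05) = 7533 rad/s.
Step 3 — f₀ = ω₀/(2π) = 1199 Hz.
Step 4 — Series Q: Q = ω₀L/R = 7533·0.000683/448 = 0.01148.

(a) f₀ = 1199 Hz  (b) Q = 0.01148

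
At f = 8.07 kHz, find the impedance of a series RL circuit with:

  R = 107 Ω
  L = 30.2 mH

Step 1 — Angular frequency: ω = 2π·f = 2π·8070 = 5.071e+04 rad/s.
Step 2 — Component impedances:
  R: Z = R = 107 Ω
  L: Z = jωL = j·5.071e+04·0.0302 = 0 + j1531 Ω
Step 3 — Series combination: Z_total = R + L = 107 + j1531 Ω = 1535∠86.0° Ω.

Z = 107 + j1531 Ω = 1535∠86.0° Ω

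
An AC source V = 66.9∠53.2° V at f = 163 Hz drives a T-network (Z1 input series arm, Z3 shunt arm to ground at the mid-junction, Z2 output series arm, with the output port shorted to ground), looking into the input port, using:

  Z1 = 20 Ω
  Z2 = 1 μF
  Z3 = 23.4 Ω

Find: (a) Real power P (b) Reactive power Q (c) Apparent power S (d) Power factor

Step 1 — Angular frequency: ω = 2π·f = 2π·163 = 1024 rad/s.
Step 2 — Component impedances:
  Z1: Z = R = 20 Ω
  Z2: Z = 1/(jωC) = -j/(ω·C) = 0 - j976.4 Ω
  Z3: Z = R = 23.4 Ω
Step 3 — With the output port shorted to ground, the output series arm Z2 runs from the junction to ground; the shunt arm Z3 also runs from the junction to ground. They appear in parallel: Z3 || Z2 = 23.39 - j0.5605 Ω.
Step 4 — Series with input arm Z1: Z_in = Z1 + (Z3 || Z2) = 43.39 - j0.5605 Ω = 43.39∠-0.7° Ω.
Step 5 — Source phasor: V = 66.9∠53.2° V = 40.07 + j53.57 V.
Step 6 — Current: I = V / Z = 0.9076 + j1.246 A = 1.542∠53.9° A.
Step 7 — Complex power: S = V·I* = 103.1 - j1.332 VA.
Step 8 — Real power: P = Re(S) = 103.1 W.
Step 9 — Reactive power: Q = Im(S) = -1.332 VAR.
Step 10 — Apparent power: |S| = 103.1 VA.
Step 11 — Power factor: PF = P/|S| = 0.9999 (leading).

(a) P = 103.1 W  (b) Q = -1.332 VAR  (c) S = 103.1 VA  (d) PF = 0.9999 (leading)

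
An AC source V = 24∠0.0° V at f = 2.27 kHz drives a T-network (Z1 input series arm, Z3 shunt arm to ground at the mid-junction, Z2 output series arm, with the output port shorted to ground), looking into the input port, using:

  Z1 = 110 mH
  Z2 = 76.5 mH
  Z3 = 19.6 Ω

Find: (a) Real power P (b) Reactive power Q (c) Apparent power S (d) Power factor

Step 1 — Angular frequency: ω = 2π·f = 2π·2270 = 1.426e+04 rad/s.
Step 2 — Component impedances:
  Z1: Z = jωL = j·1.426e+04·0.11 = 0 + j1569 Ω
  Z2: Z = jωL = j·1.426e+04·0.0765 = 0 + j1091 Ω
  Z3: Z = R = 19.6 Ω
Step 3 — With the output port shorted to ground, the output series arm Z2 runs from the junction to ground; the shunt arm Z3 also runs from the junction to ground. They appear in parallel: Z3 || Z2 = 19.59 + j0.352 Ω.
Step 4 — Series with input arm Z1: Z_in = Z1 + (Z3 || Z2) = 19.59 + j1569 Ω = 1569∠89.3° Ω.
Step 5 — Source phasor: V = 24∠0.0° V = 24 V.
Step 6 — Current: I = V / Z = 0.0001909 - j0.01529 A = 0.01529∠-89.3° A.
Step 7 — Complex power: S = V·I* = 0.004582 + j0.367 VA.
Step 8 — Real power: P = Re(S) = 0.004582 W.
Step 9 — Reactive power: Q = Im(S) = 0.367 VAR.
Step 10 — Apparent power: |S| = 0.367 VA.
Step 11 — Power factor: PF = P/|S| = 0.01248 (lagging).

(a) P = 0.004582 W  (b) Q = 0.367 VAR  (c) S = 0.367 VA  (d) PF = 0.01248 (lagging)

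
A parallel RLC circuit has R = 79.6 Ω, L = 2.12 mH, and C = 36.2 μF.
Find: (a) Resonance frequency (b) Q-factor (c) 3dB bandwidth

Step 1 — Resonance: ω₀ = 1/√(LC) = 1/√(0.00212·3.62e-05) = 3610 rad/s.
Step 2 — f₀ = ω₀/(2π) = 574.5 Hz.
Step 3 — Parallel Q: Q = R/(ω₀L) = 79.6/(3610·0.00212) = 10.4.
Step 4 — Bandwidth: Δω = ω₀/Q = 347 rad/s; BW = Δω/(2π) = 55.23 Hz.

(a) f₀ = 574.5 Hz  (b) Q = 10.4  (c) BW = 55.23 Hz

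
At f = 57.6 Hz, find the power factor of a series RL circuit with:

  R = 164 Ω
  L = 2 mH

Step 1 — Angular frequency: ω = 2π·f = 2π·57.6 = 361.9 rad/s.
Step 2 — Component impedances:
  R: Z = R = 164 Ω
  L: Z = jωL = j·361.9·0.002 = 0 + j0.7238 Ω
Step 3 — Series combination: Z_total = R + L = 164 + j0.7238 Ω = 164∠0.3° Ω.
Step 4 — Power factor: PF = cos(φ) = Re(Z)/|Z| = 164/164 = 1.
Step 5 — Type: Im(Z) = 0.7238 ⇒ lagging (phase φ = 0.3°).

PF = 1 (lagging, φ = 0.3°)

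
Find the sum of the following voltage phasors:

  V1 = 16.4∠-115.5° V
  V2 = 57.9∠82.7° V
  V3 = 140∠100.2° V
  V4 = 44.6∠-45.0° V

Step 1 — Convert each phasor to rectangular form:
  V1 = 16.4·(cos(-115.5°) + j·sin(-115.5°)) = -7.06 - j14.8 V
  V2 = 57.9·(cos(82.7°) + j·sin(82.7°)) = 7.357 + j57.43 V
  V3 = 140·(cos(100.2°) + j·sin(100.2°)) = -24.79 + j137.8 V
  V4 = 44.6·(cos(-45.0°) + j·sin(-45.0°)) = 31.54 - j31.54 V
Step 2 — Sum components: V_total = 7.042 + j148.9 V.
Step 3 — Convert to polar: |V_total| = 149 V, ∠V_total = 87.3°.

V_total = 149∠87.3° V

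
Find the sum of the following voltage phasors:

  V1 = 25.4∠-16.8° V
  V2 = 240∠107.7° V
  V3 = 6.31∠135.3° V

Step 1 — Convert each phasor to rectangular form:
  V1 = 25.4·(cos(-16.8°) + j·sin(-16.8°)) = 24.32 - j7.341 V
  V2 = 240·(cos(107.7°) + j·sin(107.7°)) = -72.97 + j228.6 V
  V3 = 6.31·(cos(135.3°) + j·sin(135.3°)) = -4.485 + j4.438 V
Step 2 — Sum components: V_total = -53.14 + j225.7 V.
Step 3 — Convert to polar: |V_total| = 231.9 V, ∠V_total = 103.2°.

V_total = 231.9∠103.2° V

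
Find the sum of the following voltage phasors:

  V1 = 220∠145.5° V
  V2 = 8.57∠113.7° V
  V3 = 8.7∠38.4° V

Step 1 — Convert each phasor to rectangular form:
  V1 = 220·(cos(145.5°) + j·sin(145.5°)) = -181.3 + j124.6 V
  V2 = 8.57·(cos(113.7°) + j·sin(113.7°)) = -3.445 + j7.847 V
  V3 = 8.7·(cos(38.4°) + j·sin(38.4°)) = 6.818 + j5.404 V
Step 2 — Sum components: V_total = -177.9 + j137.9 V.
Step 3 — Convert to polar: |V_total| = 225.1 V, ∠V_total = 142.2°.

V_total = 225.1∠142.2° V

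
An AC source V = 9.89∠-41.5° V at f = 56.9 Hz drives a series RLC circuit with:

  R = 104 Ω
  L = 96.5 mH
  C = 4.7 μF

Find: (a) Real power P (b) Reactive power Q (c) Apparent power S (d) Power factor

Step 1 — Angular frequency: ω = 2π·f = 2π·56.9 = 357.5 rad/s.
Step 2 — Component impedances:
  R: Z = R = 104 Ω
  L: Z = jωL = j·357.5·0.0965 = 0 + j34.5 Ω
  C: Z = 1/(jωC) = -j/(ω·C) = 0 - j595.1 Ω
Step 3 — Series combination: Z_total = R + L + C = 104 - j560.6 Ω = 570.2∠-79.5° Ω.
Step 4 — Source phasor: V = 9.89∠-41.5° V = 7.407 - j6.553 V.
Step 5 — Current: I = V / Z = 0.01367 + j0.01068 A = 0.01735∠38.0° A.
Step 6 — Complex power: S = V·I* = 0.03129 - j0.1687 VA.
Step 7 — Real power: P = Re(S) = 0.03129 W.
Step 8 — Reactive power: Q = Im(S) = -0.1687 VAR.
Step 9 — Apparent power: |S| = 0.1715 VA.
Step 10 — Power factor: PF = P/|S| = 0.1824 (leading).

(a) P = 0.03129 W  (b) Q = -0.1687 VAR  (c) S = 0.1715 VA  (d) PF = 0.1824 (leading)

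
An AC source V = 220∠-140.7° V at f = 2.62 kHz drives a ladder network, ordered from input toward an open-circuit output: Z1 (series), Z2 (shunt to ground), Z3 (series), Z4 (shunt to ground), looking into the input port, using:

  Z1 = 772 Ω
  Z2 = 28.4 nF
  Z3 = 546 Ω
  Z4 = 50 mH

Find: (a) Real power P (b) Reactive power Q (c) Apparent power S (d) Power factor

Step 1 — Angular frequency: ω = 2π·f = 2π·2620 = 1.646e+04 rad/s.
Step 2 — Component impedances:
  Z1: Z = R = 772 Ω
  Z2: Z = 1/(jωC) = -j/(ω·C) = 0 - j2139 Ω
  Z3: Z = R = 546 Ω
  Z4: Z = jωL = j·1.646e+04·0.05 = 0 + j823.1 Ω
Step 3 — Ladder network (open output): work backward from the far end, alternating series and parallel combinations. Z_in = 2003 + j827.3 Ω = 2167∠22.4° Ω.
Step 4 — Source phasor: V = 220∠-140.7° V = -170.2 - j139.3 V.
Step 5 — Current: I = V / Z = -0.09716 - j0.02944 A = 0.1015∠-163.1° A.
Step 6 — Complex power: S = V·I* = 20.64 + j8.527 VA.
Step 7 — Real power: P = Re(S) = 20.64 W.
Step 8 — Reactive power: Q = Im(S) = 8.527 VAR.
Step 9 — Apparent power: |S| = 22.34 VA.
Step 10 — Power factor: PF = P/|S| = 0.9243 (lagging).

(a) P = 20.64 W  (b) Q = 8.527 VAR  (c) S = 22.34 VA  (d) PF = 0.9243 (lagging)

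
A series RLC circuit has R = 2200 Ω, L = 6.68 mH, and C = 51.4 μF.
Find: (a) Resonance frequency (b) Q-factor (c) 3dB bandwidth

Step 1 — Resonance: ω₀ = 1/√(LC) = 1/√(0.00668·5.14e-05) = 1707 rad/s.
Step 2 — f₀ = ω₀/(2π) = 271.6 Hz.
Step 3 — Series Q: Q = ω₀L/R = 1707·0.00668/2200 = 0.005182.
Step 4 — Bandwidth: Δω = ω₀/Q = 3.293e+05 rad/s; BW = Δω/(2π) = 5.242e+04 Hz.

(a) f₀ = 271.6 Hz  (b) Q = 0.005182  (c) BW = 5.242e+04 Hz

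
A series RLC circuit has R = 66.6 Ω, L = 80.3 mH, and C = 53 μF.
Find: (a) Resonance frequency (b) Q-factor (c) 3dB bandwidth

Step 1 — Resonance condition Im(Z)=0 gives ω₀ = 1/√(LC).
Step 2 — ω₀ = 1/√(0.0803·5.3e-05) = 484.7 rad/s.
Step 3 — f₀ = ω₀/(2π) = 77.15 Hz.
Step 4 — Series Q: Q = ω₀L/R = 484.7·0.0803/66.6 = 0.5844.
Step 5 — 3dB bandwidth: Δω = ω₀/Q = 829.4 rad/s; BW = Δω/(2π) = 132 Hz.

(a) f₀ = 77.15 Hz  (b) Q = 0.5844  (c) BW = 132 Hz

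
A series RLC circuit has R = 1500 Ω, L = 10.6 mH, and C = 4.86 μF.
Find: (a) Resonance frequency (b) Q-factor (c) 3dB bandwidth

Step 1 — Resonance condition Im(Z)=0 gives ω₀ = 1/√(LC).
Step 2 — ω₀ = 1/√(0.0106·4.86e-06) = 4406 rad/s.
Step 3 — f₀ = ω₀/(2π) = 701.2 Hz.
Step 4 — Series Q: Q = ω₀L/R = 4406·0.0106/1500 = 0.03113.
Step 5 — 3dB bandwidth: Δω = ω₀/Q = 1.415e+05 rad/s; BW = Δω/(2π) = 2.252e+04 Hz.

(a) f₀ = 701.2 Hz  (b) Q = 0.03113  (c) BW = 2.252e+04 Hz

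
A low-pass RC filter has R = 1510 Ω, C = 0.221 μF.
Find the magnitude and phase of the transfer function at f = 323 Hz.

Step 1 — Angular frequency: ω = 2π·323 = 2029 rad/s.
Step 2 — Transfer function: H(jω) = 1/(1 + jωRC).
Step 3 — Denominator: 1 + jωRC = 1 + j·2029·1510·2.21e-07 = 1 + j0.6773.
Step 4 — H = 0.6856 - j0.4643.
Step 5 — Magnitude: |H| = 0.828 (-1.6 dB); phase: φ = -34.1°.

|H| = 0.828 (-1.6 dB), φ = -34.1°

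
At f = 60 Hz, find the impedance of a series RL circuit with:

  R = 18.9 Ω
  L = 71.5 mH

Step 1 — Angular frequency: ω = 2π·f = 2π·60 = 377 rad/s.
Step 2 — Component impedances:
  R: Z = R = 18.9 Ω
  L: Z = jωL = j·377·0.0715 = 0 + j26.95 Ω
Step 3 — Series combination: Z_total = R + L = 18.9 + j26.95 Ω = 32.92∠55.0° Ω.

Z = 18.9 + j26.95 Ω = 32.92∠55.0° Ω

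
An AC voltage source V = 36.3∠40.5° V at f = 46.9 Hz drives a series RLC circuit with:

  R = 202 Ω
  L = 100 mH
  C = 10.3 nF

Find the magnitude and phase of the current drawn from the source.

Step 1 — Angular frequency: ω = 2π·f = 2π·46.9 = 294.7 rad/s.
Step 2 — Component impedances:
  R: Z = R = 202 Ω
  L: Z = jωL = j·294.7·0.1 = 0 + j29.47 Ω
  C: Z = 1/(jωC) = -j/(ω·C) = 0 - j3.295e+05 Ω
Step 3 — Series combination: Z_total = R + L + C = 202 - j3.294e+05 Ω = 3.294e+05∠-90.0° Ω.
Step 4 — Source phasor: V = 36.3∠40.5° V = 27.6 + j23.57 V.
Step 5 — Ohm's law: I = V / Z_total = (27.6 + j23.57) / (202 - j3.294e+05) = -7.151e-05 + j8.383e-05 A.
Step 6 — Convert to polar: |I| = 0.0001102 A, ∠I = 130.5°.

I = 0.0001102∠130.5° A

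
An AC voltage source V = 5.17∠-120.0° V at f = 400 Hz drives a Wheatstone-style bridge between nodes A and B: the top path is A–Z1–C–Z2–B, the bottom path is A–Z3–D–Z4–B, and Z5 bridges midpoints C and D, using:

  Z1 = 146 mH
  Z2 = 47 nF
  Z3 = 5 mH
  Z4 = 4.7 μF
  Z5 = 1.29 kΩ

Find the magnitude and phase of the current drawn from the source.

Step 1 — Angular frequency: ω = 2π·f = 2π·400 = 2513 rad/s.
Step 2 — Component impedances:
  Z1: Z = jωL = j·2513·0.146 = 0 + j366.9 Ω
  Z2: Z = 1/(jωC) = -j/(ω·C) = 0 - j8466 Ω
  Z3: Z = jωL = j·2513·0.005 = 0 + j12.57 Ω
  Z4: Z = 1/(jωC) = -j/(ω·C) = 0 - j84.66 Ω
  Z5: Z = R = 1290 Ω
Step 3 — Bridge requires nodal analysis (the Z5 bridge couples midpoints C and D, so the two paths cannot be reduced to a simple series/parallel combination). Setting node B to ground and injecting 1 A at node A, the 3-node admittance system at A, C, D solves to V_A = Z_AB = 0.06017 - j71.47 Ω = 71.47∠-90.0° Ω.
Step 4 — Source phasor: V = 5.17∠-120.0° V = -2.585 - j4.477 V.
Step 5 — Ohm's law: I = V / Z_total = (-2.585 - j4.477) / (0.06017 - j71.47) = 0.06261 - j0.03622 A.
Step 6 — Convert to polar: |I| = 0.07233 A, ∠I = -30.0°.

I = 0.07233∠-30.0° A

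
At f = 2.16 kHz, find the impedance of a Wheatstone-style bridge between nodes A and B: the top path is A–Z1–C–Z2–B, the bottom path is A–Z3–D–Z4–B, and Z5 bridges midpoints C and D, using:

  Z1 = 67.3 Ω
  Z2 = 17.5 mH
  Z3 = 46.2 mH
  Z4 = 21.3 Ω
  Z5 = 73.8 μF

Step 1 — Angular frequency: ω = 2π·f = 2π·2160 = 1.357e+04 rad/s.
Step 2 — Component impedances:
  Z1: Z = R = 67.3 Ω
  Z2: Z = jωL = j·1.357e+04·0.0175 = 0 + j237.5 Ω
  Z3: Z = jωL = j·1.357e+04·0.0462 = 0 + j627 Ω
  Z4: Z = R = 21.3 Ω
  Z5: Z = 1/(jωC) = -j/(ω·C) = 0 - j0.9984 Ω
Step 3 — Bridge requires nodal analysis (the Z5 bridge couples midpoints C and D, so the two paths cannot be reduced to a simple series/parallel combination). Setting node B to ground and injecting 1 A at node A, the 3-node admittance system at A, C, D solves to V_A = Z_AB = 88.05 + j8.109 Ω = 88.42∠5.3° Ω.

Z = 88.05 + j8.109 Ω = 88.42∠5.3° Ω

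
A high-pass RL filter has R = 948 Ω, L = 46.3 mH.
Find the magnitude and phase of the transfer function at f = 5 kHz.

Step 1 — Angular frequency: ω = 2π·5000 = 3.142e+04 rad/s.
Step 2 — Transfer function: H(jω) = jωL/(R + jωL).
Step 3 — Numerator jωL = j·1455; denominator R + jωL = 948 + j1455.
Step 4 — H = 0.7019 + j0.4574.
Step 5 — Magnitude: |H| = 0.8378 (-1.5 dB); phase: φ = 33.1°.

|H| = 0.8378 (-1.5 dB), φ = 33.1°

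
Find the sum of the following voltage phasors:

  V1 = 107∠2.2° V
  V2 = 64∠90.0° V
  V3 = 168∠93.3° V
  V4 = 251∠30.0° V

Step 1 — Convert each phasor to rectangular form:
  V1 = 107·(cos(2.2°) + j·sin(2.2°)) = 106.9 + j4.107 V
  V2 = 64·(cos(90.0°) + j·sin(90.0°)) = 0 + j64 V
  V3 = 168·(cos(93.3°) + j·sin(93.3°)) = -9.671 + j167.7 V
  V4 = 251·(cos(30.0°) + j·sin(30.0°)) = 217.4 + j125.5 V
Step 2 — Sum components: V_total = 314.6 + j361.3 V.
Step 3 — Convert to polar: |V_total| = 479.1 V, ∠V_total = 49.0°.

V_total = 479.1∠49.0° V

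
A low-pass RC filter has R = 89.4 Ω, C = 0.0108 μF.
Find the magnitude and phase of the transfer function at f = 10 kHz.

Step 1 — Angular frequency: ω = 2π·1e+04 = 6.283e+04 rad/s.
Step 2 — Transfer function: H(jω) = 1/(1 + jωRC).
Step 3 — Denominator: 1 + jωRC = 1 + j·6.283e+04·89.4·1.08e-08 = 1 + j0.06067.
Step 4 — H = 0.9963 - j0.06044.
Step 5 — Magnitude: |H| = 0.9982 (-0.0 dB); phase: φ = -3.5°.

|H| = 0.9982 (-0.0 dB), φ = -3.5°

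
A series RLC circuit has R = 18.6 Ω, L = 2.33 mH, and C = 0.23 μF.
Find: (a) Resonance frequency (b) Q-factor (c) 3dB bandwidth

Step 1 — Resonance condition Im(Z)=0 gives ω₀ = 1/√(LC).
Step 2 — ω₀ = 1/√(0.00233·2.3e-07) = 4.32e+04 rad/s.
Step 3 — f₀ = ω₀/(2π) = 6875 Hz.
Step 4 — Series Q: Q = ω₀L/R = 4.32e+04·0.00233/18.6 = 5.411.
Step 5 — 3dB bandwidth: Δω = ω₀/Q = 7983 rad/s; BW = Δω/(2π) = 1271 Hz.

(a) f₀ = 6875 Hz  (b) Q = 5.411  (c) BW = 1271 Hz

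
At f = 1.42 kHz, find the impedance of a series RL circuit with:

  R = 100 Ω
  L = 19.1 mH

Step 1 — Angular frequency: ω = 2π·f = 2π·1420 = 8922 rad/s.
Step 2 — Component impedances:
  R: Z = R = 100 Ω
  L: Z = jωL = j·8922·0.0191 = 0 + j170.4 Ω
Step 3 — Series combination: Z_total = R + L = 100 + j170.4 Ω = 197.6∠59.6° Ω.

Z = 100 + j170.4 Ω = 197.6∠59.6° Ω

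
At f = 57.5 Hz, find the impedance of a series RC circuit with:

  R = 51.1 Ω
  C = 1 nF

Step 1 — Angular frequency: ω = 2π·f = 2π·57.5 = 361.3 rad/s.
Step 2 — Component impedances:
  R: Z = R = 51.1 Ω
  C: Z = 1/(jωC) = -j/(ω·C) = 0 - j2.768e+06 Ω
Step 3 — Series combination: Z_total = R + C = 51.1 - j2.768e+06 Ω = 2.768e+06∠-90.0° Ω.

Z = 51.1 - j2.768e+06 Ω = 2.768e+06∠-90.0° Ω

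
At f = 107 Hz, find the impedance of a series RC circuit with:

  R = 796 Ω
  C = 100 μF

Step 1 — Angular frequency: ω = 2π·f = 2π·107 = 672.3 rad/s.
Step 2 — Component impedances:
  R: Z = R = 796 Ω
  C: Z = 1/(jωC) = -j/(ω·C) = 0 - j14.87 Ω
Step 3 — Series combination: Z_total = R + C = 796 - j14.87 Ω = 796.1∠-1.1° Ω.

Z = 796 - j14.87 Ω = 796.1∠-1.1° Ω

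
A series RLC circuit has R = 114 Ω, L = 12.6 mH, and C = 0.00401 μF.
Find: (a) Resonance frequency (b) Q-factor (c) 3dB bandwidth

Step 1 — Resonance: ω₀ = 1/√(LC) = 1/√(0.0126·4.01e-09) = 1.407e+05 rad/s.
Step 2 — f₀ = ω₀/(2π) = 2.239e+04 Hz.
Step 3 — Series Q: Q = ω₀L/R = 1.407e+05·0.0126/114 = 15.55.
Step 4 — Bandwidth: Δω = ω₀/Q = 9048 rad/s; BW = Δω/(2π) = 1440 Hz.

(a) f₀ = 2.239e+04 Hz  (b) Q = 15.55  (c) BW = 1440 Hz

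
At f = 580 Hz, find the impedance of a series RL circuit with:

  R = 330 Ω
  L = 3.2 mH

Step 1 — Angular frequency: ω = 2π·f = 2π·580 = 3644 rad/s.
Step 2 — Component impedances:
  R: Z = R = 330 Ω
  L: Z = jωL = j·3644·0.0032 = 0 + j11.66 Ω
Step 3 — Series combination: Z_total = R + L = 330 + j11.66 Ω = 330.2∠2.0° Ω.

Z = 330 + j11.66 Ω = 330.2∠2.0° Ω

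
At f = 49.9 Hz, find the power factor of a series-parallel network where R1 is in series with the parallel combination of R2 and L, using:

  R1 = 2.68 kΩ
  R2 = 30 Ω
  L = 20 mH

Step 1 — Angular frequency: ω = 2π·f = 2π·49.9 = 313.5 rad/s.
Step 2 — Component impedances:
  R1: Z = R = 2680 Ω
  R2: Z = R = 30 Ω
  L: Z = jωL = j·313.5·0.02 = 0 + j6.271 Ω
Step 3 — Parallel branch: R2 || L = 1/(1/R2 + 1/L) = 1.256 + j6.008 Ω.
Step 4 — Series with R1: Z_total = R1 + (R2 || L) = 2681 + j6.008 Ω = 2681∠0.1° Ω.
Step 5 — Power factor: PF = cos(φ) = Re(Z)/|Z| = 2681/2681 = 1.
Step 6 — Type: Im(Z) = 6.008 ⇒ lagging (phase φ = 0.1°).

PF = 1 (lagging, φ = 0.1°)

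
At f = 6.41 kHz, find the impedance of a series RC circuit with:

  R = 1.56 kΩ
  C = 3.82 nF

Step 1 — Angular frequency: ω = 2π·f = 2π·6410 = 4.028e+04 rad/s.
Step 2 — Component impedances:
  R: Z = R = 1560 Ω
  C: Z = 1/(jωC) = -j/(ω·C) = 0 - j6500 Ω
Step 3 — Series combination: Z_total = R + C = 1560 - j6500 Ω = 6684∠-76.5° Ω.

Z = 1560 - j6500 Ω = 6684∠-76.5° Ω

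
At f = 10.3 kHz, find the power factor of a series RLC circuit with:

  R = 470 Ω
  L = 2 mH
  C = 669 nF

Step 1 — Angular frequency: ω = 2π·f = 2π·1.03e+04 = 6.472e+04 rad/s.
Step 2 — Component impedances:
  R: Z = R = 470 Ω
  L: Z = jωL = j·6.472e+04·0.002 = 0 + j129.4 Ω
  C: Z = 1/(jωC) = -j/(ω·C) = 0 - j23.1 Ω
Step 3 — Series combination: Z_total = R + L + C = 470 + j106.3 Ω = 481.9∠12.7° Ω.
Step 4 — Power factor: PF = cos(φ) = Re(Z)/|Z| = 470/481.9 = 0.9753.
Step 5 — Type: Im(Z) = 106.3 ⇒ lagging (phase φ = 12.7°).

PF = 0.9753 (lagging, φ = 12.7°)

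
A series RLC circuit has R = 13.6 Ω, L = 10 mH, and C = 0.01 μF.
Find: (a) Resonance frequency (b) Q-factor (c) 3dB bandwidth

Step 1 — Resonance: ω₀ = 1/√(LC) = 1/√(0.01·1e-08) = 1e+05 rad/s.
Step 2 — f₀ = ω₀/(2π) = 1.592e+04 Hz.
Step 3 — Series Q: Q = ω₀L/R = 1e+05·0.01/13.6 = 73.53.
Step 4 — Bandwidth: Δω = ω₀/Q = 1360 rad/s; BW = Δω/(2π) = 216.5 Hz.

(a) f₀ = 1.592e+04 Hz  (b) Q = 73.53  (c) BW = 216.5 Hz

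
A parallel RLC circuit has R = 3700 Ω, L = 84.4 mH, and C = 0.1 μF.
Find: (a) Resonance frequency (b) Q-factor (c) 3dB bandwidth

Step 1 — Resonance: ω₀ = 1/√(LC) = 1/√(0.0844·1e-07) = 1.089e+04 rad/s.
Step 2 — f₀ = ω₀/(2π) = 1732 Hz.
Step 3 — Parallel Q: Q = R/(ω₀L) = 3700/(1.089e+04·0.0844) = 4.027.
Step 4 — Bandwidth: Δω = ω₀/Q = 2703 rad/s; BW = Δω/(2π) = 430.1 Hz.

(a) f₀ = 1732 Hz  (b) Q = 4.027  (c) BW = 430.1 Hz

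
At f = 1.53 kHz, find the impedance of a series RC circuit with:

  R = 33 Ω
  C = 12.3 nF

Step 1 — Angular frequency: ω = 2π·f = 2π·1530 = 9613 rad/s.
Step 2 — Component impedances:
  R: Z = R = 33 Ω
  C: Z = 1/(jωC) = -j/(ω·C) = 0 - j8457 Ω
Step 3 — Series combination: Z_total = R + C = 33 - j8457 Ω = 8457∠-89.8° Ω.

Z = 33 - j8457 Ω = 8457∠-89.8° Ω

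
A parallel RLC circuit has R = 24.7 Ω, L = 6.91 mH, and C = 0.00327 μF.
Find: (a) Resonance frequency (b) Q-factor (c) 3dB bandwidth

Step 1 — Resonance: ω₀ = 1/√(LC) = 1/√(0.00691·3.27e-09) = 2.104e+05 rad/s.
Step 2 — f₀ = ω₀/(2π) = 3.348e+04 Hz.
Step 3 — Parallel Q: Q = R/(ω₀L) = 24.7/(2.104e+05·0.00691) = 0.01699.
Step 4 — Bandwidth: Δω = ω₀/Q = 1.238e+07 rad/s; BW = Δω/(2π) = 1.97e+06 Hz.

(a) f₀ = 3.348e+04 Hz  (b) Q = 0.01699  (c) BW = 1.97e+06 Hz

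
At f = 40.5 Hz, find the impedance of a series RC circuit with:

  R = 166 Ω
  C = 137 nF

Step 1 — Angular frequency: ω = 2π·f = 2π·40.5 = 254.5 rad/s.
Step 2 — Component impedances:
  R: Z = R = 166 Ω
  C: Z = 1/(jωC) = -j/(ω·C) = 0 - j2.868e+04 Ω
Step 3 — Series combination: Z_total = R + C = 166 - j2.868e+04 Ω = 2.868e+04∠-89.7° Ω.

Z = 166 - j2.868e+04 Ω = 2.868e+04∠-89.7° Ω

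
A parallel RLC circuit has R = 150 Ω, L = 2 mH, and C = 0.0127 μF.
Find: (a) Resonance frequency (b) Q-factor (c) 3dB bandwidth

Step 1 — Resonance: ω₀ = 1/√(LC) = 1/√(0.002·1.27e-08) = 1.984e+05 rad/s.
Step 2 — f₀ = ω₀/(2π) = 3.158e+04 Hz.
Step 3 — Parallel Q: Q = R/(ω₀L) = 150/(1.984e+05·0.002) = 0.378.
Step 4 — Bandwidth: Δω = ω₀/Q = 5.249e+05 rad/s; BW = Δω/(2π) = 8.355e+04 Hz.

(a) f₀ = 3.158e+04 Hz  (b) Q = 0.378  (c) BW = 8.355e+04 Hz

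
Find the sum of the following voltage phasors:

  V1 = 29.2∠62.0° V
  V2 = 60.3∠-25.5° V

Step 1 — Convert each phasor to rectangular form:
  V1 = 29.2·(cos(62.0°) + j·sin(62.0°)) = 13.71 + j25.78 V
  V2 = 60.3·(cos(-25.5°) + j·sin(-25.5°)) = 54.43 - j25.96 V
Step 2 — Sum components: V_total = 68.13 - j0.1777 V.
Step 3 — Convert to polar: |V_total| = 68.13 V, ∠V_total = -0.1°.

V_total = 68.13∠-0.1° V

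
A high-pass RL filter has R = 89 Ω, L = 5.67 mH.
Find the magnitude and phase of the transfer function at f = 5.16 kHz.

Step 1 — Angular frequency: ω = 2π·5160 = 3.242e+04 rad/s.
Step 2 — Transfer function: H(jω) = jωL/(R + jωL).
Step 3 — Numerator jωL = j·183.8; denominator R + jωL = 89 + j183.8.
Step 4 — H = 0.8101 + j0.3922.
Step 5 — Magnitude: |H| = 0.9001 (-0.9 dB); phase: φ = 25.8°.

|H| = 0.9001 (-0.9 dB), φ = 25.8°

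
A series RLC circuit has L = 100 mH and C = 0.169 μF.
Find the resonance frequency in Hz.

Step 1 — Resonance condition Im(Z)=0 gives ω₀ = 1/√(LC).
Step 2 — ω₀ = 1/√(0.1·1.69e-07) = 7692 rad/s.
Step 3 — f₀ = ω₀/(2π) = 1224 Hz.

f₀ = 1224 Hz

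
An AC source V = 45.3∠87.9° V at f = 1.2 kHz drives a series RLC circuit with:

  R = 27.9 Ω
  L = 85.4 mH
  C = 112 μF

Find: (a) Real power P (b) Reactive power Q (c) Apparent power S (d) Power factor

Step 1 — Angular frequency: ω = 2π·f = 2π·1200 = 7540 rad/s.
Step 2 — Component impedances:
  R: Z = R = 27.9 Ω
  L: Z = jωL = j·7540·0.0854 = 0 + j643.9 Ω
  C: Z = 1/(jωC) = -j/(ω·C) = 0 - j1.184 Ω
Step 3 — Series combination: Z_total = R + L + C = 27.9 + j642.7 Ω = 643.3∠87.5° Ω.
Step 4 — Source phasor: V = 45.3∠87.9° V = 1.66 + j45.27 V.
Step 5 — Current: I = V / Z = 0.07041 + j0.0004739 A = 0.07042∠0.4° A.
Step 6 — Complex power: S = V·I* = 0.1383 + j3.187 VA.
Step 7 — Real power: P = Re(S) = 0.1383 W.
Step 8 — Reactive power: Q = Im(S) = 3.187 VAR.
Step 9 — Apparent power: |S| = 3.19 VA.
Step 10 — Power factor: PF = P/|S| = 0.04337 (lagging).

(a) P = 0.1383 W  (b) Q = 3.187 VAR  (c) S = 3.19 VA  (d) PF = 0.04337 (lagging)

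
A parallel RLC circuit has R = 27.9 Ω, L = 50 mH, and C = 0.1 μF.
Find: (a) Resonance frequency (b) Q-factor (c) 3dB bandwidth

Step 1 — Resonance: ω₀ = 1/√(LC) = 1/√(0.05·1e-07) = 1.414e+04 rad/s.
Step 2 — f₀ = ω₀/(2π) = 2251 Hz.
Step 3 — Parallel Q: Q = R/(ω₀L) = 27.9/(1.414e+04·0.05) = 0.03946.
Step 4 — Bandwidth: Δω = ω₀/Q = 3.584e+05 rad/s; BW = Δω/(2π) = 5.704e+04 Hz.

(a) f₀ = 2251 Hz  (b) Q = 0.03946  (c) BW = 5.704e+04 Hz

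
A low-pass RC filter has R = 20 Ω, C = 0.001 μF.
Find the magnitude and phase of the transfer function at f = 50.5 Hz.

Step 1 — Angular frequency: ω = 2π·50.5 = 317.3 rad/s.
Step 2 — Transfer function: H(jω) = 1/(1 + jωRC).
Step 3 — Denominator: 1 + jωRC = 1 + j·317.3·20·1e-09 = 1 + j6.346e-06.
Step 4 — H = 1 - j6.346e-06.
Step 5 — Magnitude: |H| = 1 (-0.0 dB); phase: φ = -0.0°.

|H| = 1 (-0.0 dB), φ = -0.0°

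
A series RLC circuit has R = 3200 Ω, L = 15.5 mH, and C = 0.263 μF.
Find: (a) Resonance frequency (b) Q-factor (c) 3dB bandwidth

Step 1 — Resonance: ω₀ = 1/√(LC) = 1/√(0.0155·2.63e-07) = 1.566e+04 rad/s.
Step 2 — f₀ = ω₀/(2π) = 2493 Hz.
Step 3 — Series Q: Q = ω₀L/R = 1.566e+04·0.0155/3200 = 0.07586.
Step 4 — Bandwidth: Δω = ω₀/Q = 2.065e+05 rad/s; BW = Δω/(2π) = 3.286e+04 Hz.

(a) f₀ = 2493 Hz  (b) Q = 0.07586  (c) BW = 3.286e+04 Hz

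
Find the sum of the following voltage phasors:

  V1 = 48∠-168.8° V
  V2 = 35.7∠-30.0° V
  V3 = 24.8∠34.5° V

Step 1 — Convert each phasor to rectangular form:
  V1 = 48·(cos(-168.8°) + j·sin(-168.8°)) = -47.09 - j9.323 V
  V2 = 35.7·(cos(-30.0°) + j·sin(-30.0°)) = 30.92 - j17.85 V
  V3 = 24.8·(cos(34.5°) + j·sin(34.5°)) = 20.44 + j14.05 V
Step 2 — Sum components: V_total = 4.27 - j13.13 V.
Step 3 — Convert to polar: |V_total| = 13.8 V, ∠V_total = -72.0°.

V_total = 13.8∠-72.0° V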